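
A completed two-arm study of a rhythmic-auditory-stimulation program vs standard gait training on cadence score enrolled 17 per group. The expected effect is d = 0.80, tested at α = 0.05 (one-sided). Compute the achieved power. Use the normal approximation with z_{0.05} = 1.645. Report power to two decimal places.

For two equal groups, power = Φ(d·√(n/2) − z_{α}).
d·√(n/2) = 0.80 × √(17/2) = 0.80 × 2.915 = 2.332.
z_β = 2.332 − 1.645 = 0.687.
Power = Φ(0.687) = 0.754.

power ≈ 0.75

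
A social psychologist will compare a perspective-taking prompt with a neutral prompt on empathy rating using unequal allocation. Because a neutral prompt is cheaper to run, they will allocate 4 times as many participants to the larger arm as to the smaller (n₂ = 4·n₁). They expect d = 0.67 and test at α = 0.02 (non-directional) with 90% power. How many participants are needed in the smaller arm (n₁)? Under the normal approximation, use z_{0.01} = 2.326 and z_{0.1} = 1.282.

With allocation ratio k = n₂/n₁ = 4, Var(x̄₁−x̄₂) = σ²(1/n₁ + 1/(k·n₁)) = σ²·(k+1)/(k·n₁).
So n₁ = (1 + 1/k)·((z_{α/2} + z_β)/d)² = 1.250 × (3.608/0.67)².
n₁ = 1.250 × 29.00 = 36.2.
Round up: n₁ = 37, giving n₂ = 4 × 37 = 148.

n₁ = 37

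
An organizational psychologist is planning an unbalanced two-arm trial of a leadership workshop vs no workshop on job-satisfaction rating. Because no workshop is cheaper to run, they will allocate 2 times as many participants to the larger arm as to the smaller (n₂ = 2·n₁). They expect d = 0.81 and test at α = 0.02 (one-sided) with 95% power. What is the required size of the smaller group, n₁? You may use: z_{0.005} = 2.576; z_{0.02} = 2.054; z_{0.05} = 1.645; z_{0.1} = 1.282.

With allocation ratio k = n₂/n₁ = 2, Var(x̄₁−x̄₂) = σ²(1/n₁ + 1/(k·n₁)) = σ²·(k+1)/(k·n₁).
So n₁ = (1 + 1/k)·((z_{α} + z_β)/d)² = 1.500 × (3.699/0.81)².
n₁ = 1.500 × 20.85 = 31.3.
Round up: n₁ = 32, giving n₂ = 2 × 32 = 64.

n₁ = 32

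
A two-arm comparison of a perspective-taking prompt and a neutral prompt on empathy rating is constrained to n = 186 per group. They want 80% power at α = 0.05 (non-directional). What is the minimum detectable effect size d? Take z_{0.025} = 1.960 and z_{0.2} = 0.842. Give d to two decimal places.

For two independent groups of n = 186 each: d_min = (z_{α/2} + z_β)·√(2/n).
z-sum = 1.960 + 0.842 = 2.802.
d_min = 2.802 × √(2/186) = 2.802 × 0.1037 = 0.291.

d_min ≈ 0.29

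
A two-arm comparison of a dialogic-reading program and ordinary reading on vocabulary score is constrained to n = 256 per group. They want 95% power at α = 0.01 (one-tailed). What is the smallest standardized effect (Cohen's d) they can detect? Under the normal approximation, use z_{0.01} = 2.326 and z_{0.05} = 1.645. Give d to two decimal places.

d_min ≈ 0.35

For two independent groups of n = 256 each: d_min = (z_{α} + z_β)·√(2/n).
z-sum = 2.326 + 1.645 = 3.971.
d_min = 3.971 × √(2/256) = 3.971 × 0.0884 = 0.351.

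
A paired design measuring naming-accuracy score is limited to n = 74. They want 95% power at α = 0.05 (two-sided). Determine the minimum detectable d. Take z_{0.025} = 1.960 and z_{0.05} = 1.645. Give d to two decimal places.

d_min ≈ 0.42

For a single sample (or paired design) of n = 74: d_min = (z_{α/2} + z_β)/√n.
z-sum = 1.960 + 1.645 = 3.605.
d_min = 3.605 / √74 = 3.605 / 8.602 = 0.419.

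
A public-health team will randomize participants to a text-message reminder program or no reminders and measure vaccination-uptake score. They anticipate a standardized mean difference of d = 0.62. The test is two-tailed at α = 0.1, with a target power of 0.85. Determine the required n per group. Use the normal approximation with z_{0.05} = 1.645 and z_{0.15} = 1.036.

n = 38 per group

For two independent groups with equal n: n = 2·((z_{α/2} + z_β) / d)².
z_{α/2} + z_β = 1.645 + 1.036 = 2.681.
n = 2 × (2.681 / 0.62)² = 2 × 4.324² = 2 × 18.70 = 37.4.
Round up to the next whole participant.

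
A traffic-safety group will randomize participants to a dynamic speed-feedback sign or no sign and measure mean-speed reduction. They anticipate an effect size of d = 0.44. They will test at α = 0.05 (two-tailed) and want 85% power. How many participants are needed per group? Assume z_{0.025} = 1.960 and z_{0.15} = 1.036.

For two independent groups with equal n: n = 2·((z_{α/2} + z_β) / d)².
z_{α/2} + z_β = 1.960 + 1.036 = 2.996.
n = 2 × (2.996 / 0.44)² = 2 × 6.809² = 2 × 46.36 = 92.7.
Round up to the next whole participant.

n = 93 per group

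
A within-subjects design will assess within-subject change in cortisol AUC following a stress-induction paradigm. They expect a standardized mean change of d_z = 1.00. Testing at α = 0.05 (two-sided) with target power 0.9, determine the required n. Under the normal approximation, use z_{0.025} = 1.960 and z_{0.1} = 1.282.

For a paired (one-sample on differences) test: n = ((z_{α/2} + z_β) / d)².
z_{α/2} + z_β = 1.960 + 1.282 = 3.242.
n = (3.242 / 1.00)² = 3.242² = 10.51.
Round up.

n = 11 pairs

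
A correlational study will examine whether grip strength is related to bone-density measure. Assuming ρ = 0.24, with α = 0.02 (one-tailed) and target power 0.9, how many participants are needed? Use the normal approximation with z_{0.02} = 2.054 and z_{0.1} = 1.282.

n = 189

Fisher's z: C = ½·ln((1+r)/(1−r)) = ½·ln(1.6316) = 0.2448.
n = ((z_{α} + z_β)/C)² + 3.
(2.054 + 1.282) / 0.2448 = 3.336 / 0.2448 = 13.627.
n = 13.627² + 3 = 185.71 + 3 = 188.7.
Round up.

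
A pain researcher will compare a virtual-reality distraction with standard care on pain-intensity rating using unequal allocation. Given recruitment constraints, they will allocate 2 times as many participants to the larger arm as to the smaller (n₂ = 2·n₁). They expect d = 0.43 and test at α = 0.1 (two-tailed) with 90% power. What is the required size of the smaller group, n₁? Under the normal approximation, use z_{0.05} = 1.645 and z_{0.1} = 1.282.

n₁ = 70

With allocation ratio k = n₂/n₁ = 2, Var(x̄₁−x̄₂) = σ²(1/n₁ + 1/(k·n₁)) = σ²·(k+1)/(k·n₁).
So n₁ = (1 + 1/k)·((z_{α/2} + z_β)/d)² = 1.500 × (2.927/0.43)².
n₁ = 1.500 × 46.33 = 69.5.
Round up: n₁ = 70, giving n₂ = 2 × 70 = 140.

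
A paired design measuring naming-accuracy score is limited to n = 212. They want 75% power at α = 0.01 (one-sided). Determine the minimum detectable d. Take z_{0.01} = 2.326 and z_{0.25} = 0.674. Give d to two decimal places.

d_min ≈ 0.21

For a single sample (or paired design) of n = 212: d_min = (z_{α} + z_β)/√n.
z-sum = 2.326 + 0.674 = 3.000.
d_min = 3.000 / √212 = 3.000 / 14.560 = 0.206.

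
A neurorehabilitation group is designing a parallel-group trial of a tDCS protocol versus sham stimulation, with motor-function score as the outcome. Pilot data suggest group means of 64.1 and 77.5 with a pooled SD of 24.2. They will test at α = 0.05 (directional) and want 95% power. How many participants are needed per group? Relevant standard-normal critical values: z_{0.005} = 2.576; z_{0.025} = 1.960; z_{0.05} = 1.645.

Cohen's d = |M₁ − M₂| / SD_pooled = |64.1 − 77.5| / 24.2 = 13.4 / 24.2 = 0.554.
For two independent groups with equal n: n = 2·((z_{α} + z_β) / d)².
z_{α} + z_β = 1.645 + 1.645 = 3.290.
n = 2 × (3.290 / 0.554)² = 2 × 5.939² = 2 × 35.27 = 70.5.
Round up to the next whole participant.

n = 71 per group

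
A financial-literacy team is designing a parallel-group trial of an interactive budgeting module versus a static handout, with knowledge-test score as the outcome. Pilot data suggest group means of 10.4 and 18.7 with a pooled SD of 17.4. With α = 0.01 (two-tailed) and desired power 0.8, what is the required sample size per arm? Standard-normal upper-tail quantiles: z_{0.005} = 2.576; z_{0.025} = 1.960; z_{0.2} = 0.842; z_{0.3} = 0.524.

Cohen's d = |M₁ − M₂| / SD_pooled = |10.4 − 18.7| / 17.4 = 8.3 / 17.4 = 0.477.
For two independent groups with equal n: n = 2·((z_{α/2} + z_β) / d)².
z_{α/2} + z_β = 2.576 + 0.842 = 3.418.
n = 2 × (3.418 / 0.477)² = 2 × 7.166² = 2 × 51.35 = 102.7.
Round up to the next whole participant.

n = 103 per group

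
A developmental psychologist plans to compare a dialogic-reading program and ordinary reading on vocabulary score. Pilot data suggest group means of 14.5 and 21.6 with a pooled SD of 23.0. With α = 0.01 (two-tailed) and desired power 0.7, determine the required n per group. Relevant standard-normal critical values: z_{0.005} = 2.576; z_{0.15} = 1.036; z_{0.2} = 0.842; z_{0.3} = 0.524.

n = 202 per group

Cohen's d = |M₁ − M₂| / SD_pooled = |14.5 − 21.6| / 23.0 = 7.1 / 23.0 = 0.309.
For two independent groups with equal n: n = 2·((z_{α/2} + z_β) / d)².
z_{α/2} + z_β = 2.576 + 0.524 = 3.100.
n = 2 × (3.100 / 0.309)² = 2 × 10.032² = 2 × 100.65 = 201.3.
Round up to the next whole participant.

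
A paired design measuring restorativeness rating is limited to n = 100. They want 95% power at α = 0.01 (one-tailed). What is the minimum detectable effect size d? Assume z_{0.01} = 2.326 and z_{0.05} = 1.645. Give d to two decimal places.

d_min ≈ 0.40

For a single sample (or paired design) of n = 100: d_min = (z_{α} + z_β)/√n.
z-sum = 2.326 + 1.645 = 3.971.
d_min = 3.971 / √100 = 3.971 / 10.000 = 0.397.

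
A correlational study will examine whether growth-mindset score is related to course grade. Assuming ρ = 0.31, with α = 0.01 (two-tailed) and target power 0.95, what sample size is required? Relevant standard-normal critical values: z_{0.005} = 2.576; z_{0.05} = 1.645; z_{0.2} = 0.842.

n = 177

Fisher's z: C = ½·ln((1+r)/(1−r)) = ½·ln(1.8986) = 0.3205.
n = ((z_{α/2} + z_β)/C)² + 3.
(2.576 + 1.645) / 0.3205 = 4.221 / 0.3205 = 13.170.
n = 13.170² + 3 = 173.45 + 3 = 176.5.
Round up.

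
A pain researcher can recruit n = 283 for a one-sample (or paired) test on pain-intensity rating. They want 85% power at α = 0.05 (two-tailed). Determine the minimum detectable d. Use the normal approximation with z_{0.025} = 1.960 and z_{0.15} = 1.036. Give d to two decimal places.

For a single sample (or paired design) of n = 283: d_min = (z_{α/2} + z_β)/√n.
z-sum = 1.960 + 1.036 = 2.996.
d_min = 2.996 / √283 = 2.996 / 16.823 = 0.178.

d_min ≈ 0.18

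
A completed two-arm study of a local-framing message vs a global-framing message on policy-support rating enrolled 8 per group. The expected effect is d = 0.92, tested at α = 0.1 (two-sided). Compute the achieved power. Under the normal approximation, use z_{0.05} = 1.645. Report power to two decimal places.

For two equal groups, power = Φ(d·√(n/2) − z_{α/2}).
d·√(n/2) = 0.92 × √(8/2) = 0.92 × 2.000 = 1.840.
z_β = 1.840 − 1.645 = 0.195.
Power = Φ(0.195) = 0.577.

power ≈ 0.58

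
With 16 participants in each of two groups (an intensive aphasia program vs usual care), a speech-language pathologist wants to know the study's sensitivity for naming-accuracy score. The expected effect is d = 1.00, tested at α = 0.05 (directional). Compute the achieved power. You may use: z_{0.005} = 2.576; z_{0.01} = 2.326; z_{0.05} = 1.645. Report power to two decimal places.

For two equal groups, power = Φ(d·√(n/2) − z_{α}).
d·√(n/2) = 1.00 × √(16/2) = 1.00 × 2.828 = 2.828.
z_β = 2.828 − 1.645 = 1.183.
Power = Φ(1.183) = 0.882.

power ≈ 0.88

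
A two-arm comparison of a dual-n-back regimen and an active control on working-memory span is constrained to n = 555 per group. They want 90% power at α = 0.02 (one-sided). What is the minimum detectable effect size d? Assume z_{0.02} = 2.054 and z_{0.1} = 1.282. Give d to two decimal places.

For two independent groups of n = 555 each: d_min = (z_{α} + z_β)·√(2/n).
z-sum = 2.054 + 1.282 = 3.336.
d_min = 3.336 × √(2/555) = 3.336 × 0.0600 = 0.200.

d_min ≈ 0.20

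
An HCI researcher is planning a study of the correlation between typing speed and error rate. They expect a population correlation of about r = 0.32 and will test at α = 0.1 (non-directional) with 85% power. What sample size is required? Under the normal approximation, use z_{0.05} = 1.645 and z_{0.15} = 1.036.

Fisher's z: C = ½·ln((1+r)/(1−r)) = ½·ln(1.9412) = 0.3316.
n = ((z_{α/2} + z_β)/C)² + 3.
(1.645 + 1.036) / 0.3316 = 2.681 / 0.3316 = 8.085.
n = 8.085² + 3 = 65.37 + 3 = 68.4.
Round up.

n = 69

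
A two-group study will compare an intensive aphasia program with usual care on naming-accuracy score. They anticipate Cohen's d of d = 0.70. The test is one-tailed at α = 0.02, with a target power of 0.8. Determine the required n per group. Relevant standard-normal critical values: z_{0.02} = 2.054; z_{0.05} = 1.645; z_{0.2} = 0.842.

For two independent groups with equal n: n = 2·((z_{α} + z_β) / d)².
z_{α} + z_β = 2.054 + 0.842 = 2.896.
n = 2 × (2.896 / 0.70)² = 2 × 4.137² = 2 × 17.12 = 34.2.
Round up to the next whole participant.

n = 35 per group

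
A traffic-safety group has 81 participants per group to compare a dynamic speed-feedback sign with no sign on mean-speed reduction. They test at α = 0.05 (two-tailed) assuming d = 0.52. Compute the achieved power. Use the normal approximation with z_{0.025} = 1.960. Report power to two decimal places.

power ≈ 0.91

For two equal groups, power = Φ(d·√(n/2) − z_{α/2}).
d·√(n/2) = 0.52 × √(81/2) = 0.52 × 6.364 = 3.309.
z_β = 3.309 − 1.960 = 1.349.
Power = Φ(1.349) = 0.911.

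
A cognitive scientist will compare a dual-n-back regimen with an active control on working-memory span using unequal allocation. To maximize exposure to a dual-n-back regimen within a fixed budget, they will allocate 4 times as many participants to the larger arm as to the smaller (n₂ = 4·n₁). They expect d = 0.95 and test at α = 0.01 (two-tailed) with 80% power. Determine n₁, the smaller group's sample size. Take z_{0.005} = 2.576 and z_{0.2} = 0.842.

With allocation ratio k = n₂/n₁ = 4, Var(x̄₁−x̄₂) = σ²(1/n₁ + 1/(k·n₁)) = σ²·(k+1)/(k·n₁).
So n₁ = (1 + 1/k)·((z_{α/2} + z_β)/d)² = 1.250 × (3.418/0.95)².
n₁ = 1.250 × 12.94 = 16.2.
Round up: n₁ = 17, giving n₂ = 4 × 17 = 68.

n₁ = 17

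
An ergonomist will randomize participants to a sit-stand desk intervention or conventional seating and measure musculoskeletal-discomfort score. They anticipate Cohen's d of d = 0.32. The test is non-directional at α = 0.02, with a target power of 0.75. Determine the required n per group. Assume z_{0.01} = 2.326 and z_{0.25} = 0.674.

n = 176 per group

For two independent groups with equal n: n = 2·((z_{α/2} + z_β) / d)².
z_{α/2} + z_β = 2.326 + 0.674 = 3.000.
n = 2 × (3.000 / 0.32)² = 2 × 9.375² = 2 × 87.89 = 175.8.
Round up to the next whole participant.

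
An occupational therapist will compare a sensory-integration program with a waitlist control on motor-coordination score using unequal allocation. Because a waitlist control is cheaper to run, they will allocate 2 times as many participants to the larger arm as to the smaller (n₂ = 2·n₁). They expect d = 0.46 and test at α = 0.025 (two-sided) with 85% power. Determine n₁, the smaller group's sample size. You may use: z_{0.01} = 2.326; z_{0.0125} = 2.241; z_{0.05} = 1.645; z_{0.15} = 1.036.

With allocation ratio k = n₂/n₁ = 2, Var(x̄₁−x̄₂) = σ²(1/n₁ + 1/(k·n₁)) = σ²·(k+1)/(k·n₁).
So n₁ = (1 + 1/k)·((z_{α/2} + z_β)/d)² = 1.500 × (3.277/0.46)².
n₁ = 1.500 × 50.75 = 76.1.
Round up: n₁ = 77, giving n₂ = 2 × 77 = 154.

n₁ = 77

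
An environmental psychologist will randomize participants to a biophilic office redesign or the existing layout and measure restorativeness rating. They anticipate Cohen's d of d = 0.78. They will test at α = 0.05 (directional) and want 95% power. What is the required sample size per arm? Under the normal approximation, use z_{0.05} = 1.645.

n = 36 per group

For two independent groups with equal n: n = 2·((z_{α} + z_β) / d)².
z_{α} + z_β = 1.645 + 1.645 = 3.290.
n = 2 × (3.290 / 0.78)² = 2 × 4.218² = 2 × 17.79 = 35.6.
Round up to the next whole participant.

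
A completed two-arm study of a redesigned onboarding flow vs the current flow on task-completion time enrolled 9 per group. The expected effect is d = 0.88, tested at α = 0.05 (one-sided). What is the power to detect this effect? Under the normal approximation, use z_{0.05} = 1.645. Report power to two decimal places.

power ≈ 0.59

For two equal groups, power = Φ(d·√(n/2) − z_{α}).
d·√(n/2) = 0.88 × √(9/2) = 0.88 × 2.121 = 1.867.
z_β = 1.867 − 1.645 = 0.222.
Power = Φ(0.222) = 0.588.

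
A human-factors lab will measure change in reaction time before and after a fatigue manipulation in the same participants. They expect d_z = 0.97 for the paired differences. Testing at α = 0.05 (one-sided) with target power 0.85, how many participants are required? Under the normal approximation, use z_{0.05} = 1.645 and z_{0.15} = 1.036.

n = 8 pairs

For a paired (one-sample on differences) test: n = ((z_{α} + z_β) / d)².
z_{α} + z_β = 1.645 + 1.036 = 2.681.
n = (2.681 / 0.97)² = 2.764² = 7.64.
Round up.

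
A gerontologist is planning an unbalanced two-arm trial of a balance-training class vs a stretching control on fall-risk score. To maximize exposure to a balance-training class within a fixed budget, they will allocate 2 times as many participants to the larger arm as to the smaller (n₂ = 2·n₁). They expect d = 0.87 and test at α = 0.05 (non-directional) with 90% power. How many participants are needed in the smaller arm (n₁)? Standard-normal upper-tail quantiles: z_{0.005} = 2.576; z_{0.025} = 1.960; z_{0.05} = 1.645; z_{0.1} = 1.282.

With allocation ratio k = n₂/n₁ = 2, Var(x̄₁−x̄₂) = σ²(1/n₁ + 1/(k·n₁)) = σ²·(k+1)/(k·n₁).
So n₁ = (1 + 1/k)·((z_{α/2} + z_β)/d)² = 1.500 × (3.242/0.87)².
n₁ = 1.500 × 13.89 = 20.8.
Round up: n₁ = 21, giving n₂ = 2 × 21 = 42.

n₁ = 21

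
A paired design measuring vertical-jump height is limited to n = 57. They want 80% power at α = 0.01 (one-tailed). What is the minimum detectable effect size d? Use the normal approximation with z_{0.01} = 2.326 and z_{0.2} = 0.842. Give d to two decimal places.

d_min ≈ 0.42

For a single sample (or paired design) of n = 57: d_min = (z_{α} + z_β)/√n.
z-sum = 2.326 + 0.842 = 3.168.
d_min = 3.168 / √57 = 3.168 / 7.550 = 0.420.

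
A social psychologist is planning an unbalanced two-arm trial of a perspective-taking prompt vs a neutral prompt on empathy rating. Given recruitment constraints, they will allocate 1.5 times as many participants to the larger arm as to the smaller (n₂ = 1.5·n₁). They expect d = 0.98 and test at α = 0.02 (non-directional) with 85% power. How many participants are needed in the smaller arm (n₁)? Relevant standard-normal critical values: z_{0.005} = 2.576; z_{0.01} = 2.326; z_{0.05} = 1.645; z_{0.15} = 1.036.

With allocation ratio k = n₂/n₁ = 1.5, Var(x̄₁−x̄₂) = σ²(1/n₁ + 1/(k·n₁)) = σ²·(k+1)/(k·n₁).
So n₁ = (1 + 1/k)·((z_{α/2} + z_β)/d)² = 1.667 × (3.362/0.98)².
n₁ = 1.667 × 11.77 = 19.6.
Round up: n₁ = 20, giving n₂ = 1.5 × 20 = 30.

n₁ = 20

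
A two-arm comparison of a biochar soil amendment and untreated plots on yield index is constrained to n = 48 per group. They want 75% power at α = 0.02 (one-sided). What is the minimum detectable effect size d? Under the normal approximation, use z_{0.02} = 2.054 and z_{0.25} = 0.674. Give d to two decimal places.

d_min ≈ 0.56

For two independent groups of n = 48 each: d_min = (z_{α} + z_β)·√(2/n).
z-sum = 2.054 + 0.674 = 2.728.
d_min = 2.728 × √(2/48) = 2.728 × 0.2041 = 0.557.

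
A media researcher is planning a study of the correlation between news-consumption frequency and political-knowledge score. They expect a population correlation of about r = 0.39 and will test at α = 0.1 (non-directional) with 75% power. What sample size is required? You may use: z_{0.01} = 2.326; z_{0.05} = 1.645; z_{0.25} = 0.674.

Fisher's z: C = ½·ln((1+r)/(1−r)) = ½·ln(2.2787) = 0.4118.
n = ((z_{α/2} + z_β)/C)² + 3.
(1.645 + 0.674) / 0.4118 = 2.319 / 0.4118 = 5.631.
n = 5.631² + 3 = 31.71 + 3 = 34.7.
Round up.

n = 35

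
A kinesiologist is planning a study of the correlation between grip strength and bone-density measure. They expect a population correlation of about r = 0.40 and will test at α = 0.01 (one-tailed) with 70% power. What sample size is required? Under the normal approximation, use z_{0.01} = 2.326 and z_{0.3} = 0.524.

n = 49

Fisher's z: C = ½·ln((1+r)/(1−r)) = ½·ln(2.3333) = 0.4236.
n = ((z_{α} + z_β)/C)² + 3.
(2.326 + 0.524) / 0.4236 = 2.850 / 0.4236 = 6.728.
n = 6.728² + 3 = 45.27 + 3 = 48.3.
Round up.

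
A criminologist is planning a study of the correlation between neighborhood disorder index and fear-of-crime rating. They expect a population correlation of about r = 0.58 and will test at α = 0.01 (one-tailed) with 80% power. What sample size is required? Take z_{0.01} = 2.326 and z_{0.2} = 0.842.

Fisher's z: C = ½·ln((1+r)/(1−r)) = ½·ln(3.7619) = 0.6625.
n = ((z_{α} + z_β)/C)² + 3.
(2.326 + 0.842) / 0.6625 = 3.168 / 0.6625 = 4.782.
n = 4.782² + 3 = 22.87 + 3 = 25.9.
Round up.

n = 26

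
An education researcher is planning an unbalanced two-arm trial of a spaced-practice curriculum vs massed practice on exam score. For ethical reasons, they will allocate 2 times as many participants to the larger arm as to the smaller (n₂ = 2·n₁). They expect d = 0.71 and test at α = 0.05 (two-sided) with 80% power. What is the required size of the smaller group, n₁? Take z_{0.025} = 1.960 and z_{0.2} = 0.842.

With allocation ratio k = n₂/n₁ = 2, Var(x̄₁−x̄₂) = σ²(1/n₁ + 1/(k·n₁)) = σ²·(k+1)/(k·n₁).
So n₁ = (1 + 1/k)·((z_{α/2} + z_β)/d)² = 1.500 × (2.802/0.71)².
n₁ = 1.500 × 15.57 = 23.4.
Round up: n₁ = 24, giving n₂ = 2 × 24 = 48.

n₁ = 24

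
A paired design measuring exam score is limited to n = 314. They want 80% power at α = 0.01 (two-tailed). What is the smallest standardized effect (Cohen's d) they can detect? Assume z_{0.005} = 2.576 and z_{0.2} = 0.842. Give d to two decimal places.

For a single sample (or paired design) of n = 314: d_min = (z_{α/2} + z_β)/√n.
z-sum = 2.576 + 0.842 = 3.418.
d_min = 3.418 / √314 = 3.418 / 17.720 = 0.193.

d_min ≈ 0.19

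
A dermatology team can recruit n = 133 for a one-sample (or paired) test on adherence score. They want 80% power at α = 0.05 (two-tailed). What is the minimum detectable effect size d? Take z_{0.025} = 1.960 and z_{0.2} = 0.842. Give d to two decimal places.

For a single sample (or paired design) of n = 133: d_min = (z_{α/2} + z_β)/√n.
z-sum = 1.960 + 0.842 = 2.802.
d_min = 2.802 / √133 = 2.802 / 11.533 = 0.243.

d_min ≈ 0.24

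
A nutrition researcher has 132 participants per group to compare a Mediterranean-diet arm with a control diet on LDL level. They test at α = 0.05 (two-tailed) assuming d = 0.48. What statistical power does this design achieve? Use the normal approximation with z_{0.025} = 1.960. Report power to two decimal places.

power ≈ 0.97

For two equal groups, power = Φ(d·√(n/2) − z_{α/2}).
d·√(n/2) = 0.48 × √(132/2) = 0.48 × 8.124 = 3.900.
z_β = 3.900 − 1.960 = 1.940.
Power = Φ(1.940) = 0.974.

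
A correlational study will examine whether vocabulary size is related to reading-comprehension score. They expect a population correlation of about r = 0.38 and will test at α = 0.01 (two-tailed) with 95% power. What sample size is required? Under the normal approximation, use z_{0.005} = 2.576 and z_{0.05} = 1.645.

n = 115

Fisher's z: C = ½·ln((1+r)/(1−r)) = ½·ln(2.2258) = 0.4001.
n = ((z_{α/2} + z_β)/C)² + 3.
(2.576 + 1.645) / 0.4001 = 4.221 / 0.4001 = 10.550.
n = 10.550² + 3 = 111.30 + 3 = 114.3.
Round up.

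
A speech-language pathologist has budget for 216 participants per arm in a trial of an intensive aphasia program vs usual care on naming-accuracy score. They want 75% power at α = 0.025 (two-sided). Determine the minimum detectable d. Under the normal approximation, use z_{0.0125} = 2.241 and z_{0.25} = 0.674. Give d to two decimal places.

For two independent groups of n = 216 each: d_min = (z_{α/2} + z_β)·√(2/n).
z-sum = 2.241 + 0.674 = 2.915.
d_min = 2.915 × √(2/216) = 2.915 × 0.0962 = 0.280.

d_min ≈ 0.28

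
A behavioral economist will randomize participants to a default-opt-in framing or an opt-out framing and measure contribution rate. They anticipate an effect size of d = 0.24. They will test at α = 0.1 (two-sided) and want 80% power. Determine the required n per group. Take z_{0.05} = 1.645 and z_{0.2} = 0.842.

For two independent groups with equal n: n = 2·((z_{α/2} + z_β) / d)².
z_{α/2} + z_β = 1.645 + 0.842 = 2.487.
n = 2 × (2.487 / 0.24)² = 2 × 10.363² = 2 × 107.38 = 214.8.
Round up to the next whole participant.

n = 215 per group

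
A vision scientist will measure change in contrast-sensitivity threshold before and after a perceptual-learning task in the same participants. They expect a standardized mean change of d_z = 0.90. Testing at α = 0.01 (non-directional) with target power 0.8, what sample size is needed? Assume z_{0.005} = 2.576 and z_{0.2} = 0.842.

For a paired (one-sample on differences) test: n = ((z_{α/2} + z_β) / d)².
z_{α/2} + z_β = 2.576 + 0.842 = 3.418.
n = (3.418 / 0.90)² = 3.798² = 14.42.
Round up.

n = 15 pairs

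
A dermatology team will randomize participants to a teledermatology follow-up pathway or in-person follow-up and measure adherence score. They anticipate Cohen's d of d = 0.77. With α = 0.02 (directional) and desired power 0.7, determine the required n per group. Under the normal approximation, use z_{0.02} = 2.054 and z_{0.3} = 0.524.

For two independent groups with equal n: n = 2·((z_{α} + z_β) / d)².
z_{α} + z_β = 2.054 + 0.524 = 2.578.
n = 2 × (2.578 / 0.77)² = 2 × 3.348² = 2 × 11.21 = 22.4.
Round up to the next whole participant.

n = 23 per group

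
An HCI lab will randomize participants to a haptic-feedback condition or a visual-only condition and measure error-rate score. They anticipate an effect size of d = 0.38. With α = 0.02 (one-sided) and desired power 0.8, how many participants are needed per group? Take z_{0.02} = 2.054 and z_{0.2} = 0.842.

For two independent groups with equal n: n = 2·((z_{α} + z_β) / d)².
z_{α} + z_β = 2.054 + 0.842 = 2.896.
n = 2 × (2.896 / 0.38)² = 2 × 7.621² = 2 × 58.08 = 116.2.
Round up to the next whole participant.

n = 117 per group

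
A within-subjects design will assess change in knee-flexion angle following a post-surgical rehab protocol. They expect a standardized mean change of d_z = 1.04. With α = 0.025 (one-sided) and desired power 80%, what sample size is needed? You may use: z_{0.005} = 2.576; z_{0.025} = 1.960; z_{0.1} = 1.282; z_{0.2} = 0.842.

For a paired (one-sample on differences) test: n = ((z_{α} + z_β) / d)².
z_{α} + z_β = 1.960 + 0.842 = 2.802.
n = (2.802 / 1.04)² = 2.694² = 7.26.
Round up.

n = 8 pairs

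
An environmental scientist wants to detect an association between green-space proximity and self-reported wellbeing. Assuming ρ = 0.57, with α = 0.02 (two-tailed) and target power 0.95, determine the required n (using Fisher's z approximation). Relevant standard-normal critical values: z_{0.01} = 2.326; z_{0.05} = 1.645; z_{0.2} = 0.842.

Fisher's z: C = ½·ln((1+r)/(1−r)) = ½·ln(3.6512) = 0.6475.
n = ((z_{α/2} + z_β)/C)² + 3.
(2.326 + 1.645) / 0.6475 = 3.971 / 0.6475 = 6.133.
n = 6.133² + 3 = 37.61 + 3 = 40.6.
Round up.

n = 41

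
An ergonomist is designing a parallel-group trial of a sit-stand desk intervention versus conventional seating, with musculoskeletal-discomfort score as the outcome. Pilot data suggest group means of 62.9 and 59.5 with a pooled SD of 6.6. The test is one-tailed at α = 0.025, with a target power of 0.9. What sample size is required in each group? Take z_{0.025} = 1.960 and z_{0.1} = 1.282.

n = 80 per group

Cohen's d = |M₁ − M₂| / SD_pooled = |62.9 − 59.5| / 6.6 = 3.4 / 6.6 = 0.515.
For two independent groups with equal n: n = 2·((z_{α} + z_β) / d)².
z_{α} + z_β = 1.960 + 1.282 = 3.242.
n = 2 × (3.242 / 0.515)² = 2 × 6.295² = 2 × 39.63 = 79.3.
Round up to the next whole participant.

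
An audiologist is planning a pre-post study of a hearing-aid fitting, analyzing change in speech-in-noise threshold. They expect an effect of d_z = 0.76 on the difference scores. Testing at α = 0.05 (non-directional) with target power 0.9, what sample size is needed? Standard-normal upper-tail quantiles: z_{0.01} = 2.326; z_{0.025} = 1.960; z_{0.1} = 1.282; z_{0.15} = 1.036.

For a paired (one-sample on differences) test: n = ((z_{α/2} + z_β) / d)².
z_{α/2} + z_β = 1.960 + 1.282 = 3.242.
n = (3.242 / 0.76)² = 4.266² = 18.20.
Round up.

n = 19 pairs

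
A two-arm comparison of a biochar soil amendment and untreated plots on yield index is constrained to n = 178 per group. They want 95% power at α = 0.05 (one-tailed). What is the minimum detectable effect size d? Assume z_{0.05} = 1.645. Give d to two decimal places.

d_min ≈ 0.35

For two independent groups of n = 178 each: d_min = (z_{α} + z_β)·√(2/n).
z-sum = 1.645 + 1.645 = 3.290.
d_min = 3.290 × √(2/178) = 3.290 × 0.1060 = 0.349.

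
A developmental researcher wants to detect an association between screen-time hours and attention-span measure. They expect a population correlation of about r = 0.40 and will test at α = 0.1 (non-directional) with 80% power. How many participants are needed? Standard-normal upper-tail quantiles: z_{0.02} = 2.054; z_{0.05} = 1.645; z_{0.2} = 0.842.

Fisher's z: C = ½·ln((1+r)/(1−r)) = ½·ln(2.3333) = 0.4236.
n = ((z_{α/2} + z_β)/C)² + 3.
(1.645 + 0.842) / 0.4236 = 2.487 / 0.4236 = 5.871.
n = 5.871² + 3 = 34.47 + 3 = 37.5.
Round up.

n = 38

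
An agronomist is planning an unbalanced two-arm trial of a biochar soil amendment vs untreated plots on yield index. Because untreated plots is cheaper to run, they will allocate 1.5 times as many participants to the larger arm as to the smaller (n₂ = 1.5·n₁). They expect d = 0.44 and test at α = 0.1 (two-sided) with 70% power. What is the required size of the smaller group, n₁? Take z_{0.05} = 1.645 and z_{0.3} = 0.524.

n₁ = 41

With allocation ratio k = n₂/n₁ = 1.5, Var(x̄₁−x̄₂) = σ²(1/n₁ + 1/(k·n₁)) = σ²·(k+1)/(k·n₁).
So n₁ = (1 + 1/k)·((z_{α/2} + z_β)/d)² = 1.667 × (2.169/0.44)².
n₁ = 1.667 × 24.30 = 40.5.
Round up: n₁ = 41, giving n₂ = ⌈1.5 × 41⌉ = ⌈61.5⌉ = 62.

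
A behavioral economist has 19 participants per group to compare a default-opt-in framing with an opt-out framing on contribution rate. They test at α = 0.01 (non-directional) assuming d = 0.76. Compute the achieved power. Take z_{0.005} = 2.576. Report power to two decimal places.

power ≈ 0.41

For two equal groups, power = Φ(d·√(n/2) − z_{α/2}).
d·√(n/2) = 0.76 × √(19/2) = 0.76 × 3.082 = 2.342.
z_β = 2.342 − 2.576 = -0.234.
Power = Φ(-0.234) = 0.408.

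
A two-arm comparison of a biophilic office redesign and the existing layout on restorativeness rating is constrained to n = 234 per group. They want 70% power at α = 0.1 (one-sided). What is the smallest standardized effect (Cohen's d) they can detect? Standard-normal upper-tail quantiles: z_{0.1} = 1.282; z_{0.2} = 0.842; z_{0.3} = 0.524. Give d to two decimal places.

d_min ≈ 0.17

For two independent groups of n = 234 each: d_min = (z_{α} + z_β)·√(2/n).
z-sum = 1.282 + 0.524 = 1.806.
d_min = 1.806 × √(2/234) = 1.806 × 0.0925 = 0.167.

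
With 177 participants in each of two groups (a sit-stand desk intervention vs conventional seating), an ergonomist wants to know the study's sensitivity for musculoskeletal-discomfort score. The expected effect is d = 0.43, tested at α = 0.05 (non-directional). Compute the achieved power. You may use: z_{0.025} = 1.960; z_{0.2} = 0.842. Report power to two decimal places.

For two equal groups, power = Φ(d·√(n/2) − z_{α/2}).
d·√(n/2) = 0.43 × √(177/2) = 0.43 × 9.407 = 4.045.
z_β = 4.045 − 1.960 = 2.085.
Power = Φ(2.085) = 0.981.

power ≈ 0.98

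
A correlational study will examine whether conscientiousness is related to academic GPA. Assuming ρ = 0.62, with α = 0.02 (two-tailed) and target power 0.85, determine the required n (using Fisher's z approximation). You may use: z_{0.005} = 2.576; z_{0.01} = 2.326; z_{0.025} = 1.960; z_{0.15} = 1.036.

Fisher's z: C = ½·ln((1+r)/(1−r)) = ½·ln(4.2632) = 0.7250.
n = ((z_{α/2} + z_β)/C)² + 3.
(2.326 + 1.036) / 0.7250 = 3.362 / 0.7250 = 4.637.
n = 4.637² + 3 = 21.50 + 3 = 24.5.
Round up.

n = 25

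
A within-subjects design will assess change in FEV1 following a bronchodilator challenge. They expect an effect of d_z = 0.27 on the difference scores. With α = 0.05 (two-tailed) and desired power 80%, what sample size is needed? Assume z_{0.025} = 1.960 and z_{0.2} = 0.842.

For a paired (one-sample on differences) test: n = ((z_{α/2} + z_β) / d)².
z_{α/2} + z_β = 1.960 + 0.842 = 2.802.
n = (2.802 / 0.27)² = 10.378² = 107.70.
Round up.

n = 108 pairs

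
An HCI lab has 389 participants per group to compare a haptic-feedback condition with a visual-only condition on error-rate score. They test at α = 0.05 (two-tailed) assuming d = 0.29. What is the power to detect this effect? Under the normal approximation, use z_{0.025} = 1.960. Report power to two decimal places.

For two equal groups, power = Φ(d·√(n/2) − z_{α/2}).
d·√(n/2) = 0.29 × √(389/2) = 0.29 × 13.946 = 4.044.
z_β = 4.044 − 1.960 = 2.084.
Power = Φ(2.084) = 0.981.

power ≈ 0.98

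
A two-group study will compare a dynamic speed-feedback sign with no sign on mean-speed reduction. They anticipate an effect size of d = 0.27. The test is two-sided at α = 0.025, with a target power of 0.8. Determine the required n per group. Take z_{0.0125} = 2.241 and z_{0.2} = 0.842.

n = 261 per group

For two independent groups with equal n: n = 2·((z_{α/2} + z_β) / d)².
z_{α/2} + z_β = 2.241 + 0.842 = 3.083.
n = 2 × (3.083 / 0.27)² = 2 × 11.419² = 2 × 130.38 = 260.8.
Round up to the next whole participant.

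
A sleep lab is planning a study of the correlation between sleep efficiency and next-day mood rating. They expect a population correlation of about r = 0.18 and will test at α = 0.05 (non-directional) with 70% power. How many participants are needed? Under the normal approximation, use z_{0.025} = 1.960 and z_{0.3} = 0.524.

Fisher's z: C = ½·ln((1+r)/(1−r)) = ½·ln(1.4390) = 0.1820.
n = ((z_{α/2} + z_β)/C)² + 3.
(1.960 + 0.524) / 0.1820 = 2.484 / 0.1820 = 13.648.
n = 13.648² + 3 = 186.28 + 3 = 189.3.
Round up.

n = 190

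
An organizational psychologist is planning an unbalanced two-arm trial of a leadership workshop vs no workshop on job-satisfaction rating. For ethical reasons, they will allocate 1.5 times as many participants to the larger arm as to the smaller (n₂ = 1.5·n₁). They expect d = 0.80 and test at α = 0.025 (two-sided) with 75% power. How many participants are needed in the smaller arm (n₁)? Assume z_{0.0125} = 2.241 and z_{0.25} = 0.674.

With allocation ratio k = n₂/n₁ = 1.5, Var(x̄₁−x̄₂) = σ²(1/n₁ + 1/(k·n₁)) = σ²·(k+1)/(k·n₁).
So n₁ = (1 + 1/k)·((z_{α/2} + z_β)/d)² = 1.667 × (2.915/0.80)².
n₁ = 1.667 × 13.28 = 22.1.
Round up: n₁ = 23, giving n₂ = ⌈1.5 × 23⌉ = ⌈34.5⌉ = 35.

n₁ = 23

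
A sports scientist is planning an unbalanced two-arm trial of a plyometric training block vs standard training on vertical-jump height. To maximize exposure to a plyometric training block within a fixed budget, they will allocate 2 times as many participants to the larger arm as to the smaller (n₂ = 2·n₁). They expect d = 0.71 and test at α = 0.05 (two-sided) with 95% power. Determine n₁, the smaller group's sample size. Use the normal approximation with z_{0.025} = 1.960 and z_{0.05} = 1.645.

With allocation ratio k = n₂/n₁ = 2, Var(x̄₁−x̄₂) = σ²(1/n₁ + 1/(k·n₁)) = σ²·(k+1)/(k·n₁).
So n₁ = (1 + 1/k)·((z_{α/2} + z_β)/d)² = 1.500 × (3.605/0.71)².
n₁ = 1.500 × 25.78 = 38.7.
Round up: n₁ = 39, giving n₂ = 2 × 39 = 78.

n₁ = 39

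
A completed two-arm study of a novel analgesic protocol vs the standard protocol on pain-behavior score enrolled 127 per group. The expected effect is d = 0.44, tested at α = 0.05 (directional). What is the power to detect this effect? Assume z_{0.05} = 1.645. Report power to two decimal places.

For two equal groups, power = Φ(d·√(n/2) − z_{α}).
d·√(n/2) = 0.44 × √(127/2) = 0.44 × 7.969 = 3.506.
z_β = 3.506 − 1.645 = 1.861.
Power = Φ(1.861) = 0.969.

power ≈ 0.97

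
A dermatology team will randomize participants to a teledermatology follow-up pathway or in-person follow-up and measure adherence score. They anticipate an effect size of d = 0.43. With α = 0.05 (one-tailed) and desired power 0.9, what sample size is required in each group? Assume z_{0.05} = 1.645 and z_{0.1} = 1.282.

n = 93 per group

For two independent groups with equal n: n = 2·((z_{α} + z_β) / d)².
z_{α} + z_β = 1.645 + 1.282 = 2.927.
n = 2 × (2.927 / 0.43)² = 2 × 6.807² = 2 × 46.33 = 92.7.
Round up to the next whole participant.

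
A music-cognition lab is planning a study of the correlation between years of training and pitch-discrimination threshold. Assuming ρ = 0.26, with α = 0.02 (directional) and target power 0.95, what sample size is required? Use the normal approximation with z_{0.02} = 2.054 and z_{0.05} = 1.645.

Fisher's z: C = ½·ln((1+r)/(1−r)) = ½·ln(1.7027) = 0.2661.
n = ((z_{α} + z_β)/C)² + 3.
(2.054 + 1.645) / 0.2661 = 3.699 / 0.2661 = 13.901.
n = 13.901² + 3 = 193.23 + 3 = 196.2.
Round up.

n = 197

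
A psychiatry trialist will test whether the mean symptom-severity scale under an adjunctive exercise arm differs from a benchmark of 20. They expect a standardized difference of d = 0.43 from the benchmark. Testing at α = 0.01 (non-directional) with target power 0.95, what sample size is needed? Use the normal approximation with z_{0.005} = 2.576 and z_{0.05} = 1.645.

n = 97

For a one-sample test: n = ((z_{α/2} + z_β) / d)².
z_{α/2} + z_β = 2.576 + 1.645 = 4.221.
n = (4.221 / 0.43)² = 9.816² = 96.36.
Round up.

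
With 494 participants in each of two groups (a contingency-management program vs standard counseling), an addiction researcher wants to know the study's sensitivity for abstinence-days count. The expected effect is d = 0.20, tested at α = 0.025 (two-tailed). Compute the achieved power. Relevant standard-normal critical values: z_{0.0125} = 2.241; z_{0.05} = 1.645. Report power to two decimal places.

power ≈ 0.82

For two equal groups, power = Φ(d·√(n/2) − z_{α/2}).
d·√(n/2) = 0.20 × √(494/2) = 0.20 × 15.716 = 3.143.
z_β = 3.143 − 2.241 = 0.902.
Power = Φ(0.902) = 0.817.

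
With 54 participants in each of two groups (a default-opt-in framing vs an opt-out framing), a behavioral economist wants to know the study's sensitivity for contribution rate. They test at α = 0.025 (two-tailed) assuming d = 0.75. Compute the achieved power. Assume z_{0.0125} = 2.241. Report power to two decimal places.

power ≈ 0.95

For two equal groups, power = Φ(d·√(n/2) − z_{α/2}).
d·√(n/2) = 0.75 × √(54/2) = 0.75 × 5.196 = 3.897.
z_β = 3.897 − 2.241 = 1.656.
Power = Φ(1.656) = 0.951.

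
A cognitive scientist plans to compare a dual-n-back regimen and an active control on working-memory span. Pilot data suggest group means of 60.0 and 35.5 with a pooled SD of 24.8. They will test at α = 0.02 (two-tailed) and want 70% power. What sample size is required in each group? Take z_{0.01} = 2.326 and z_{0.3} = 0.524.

n = 17 per group

Cohen's d = |M₁ − M₂| / SD_pooled = |60.0 − 35.5| / 24.8 = 24.5 / 24.8 = 0.988.
For two independent groups with equal n: n = 2·((z_{α/2} + z_β) / d)².
z_{α/2} + z_β = 2.326 + 0.524 = 2.850.
n = 2 × (2.850 / 0.988)² = 2 × 2.885² = 2 × 8.32 = 16.6.
Round up to the next whole participant.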